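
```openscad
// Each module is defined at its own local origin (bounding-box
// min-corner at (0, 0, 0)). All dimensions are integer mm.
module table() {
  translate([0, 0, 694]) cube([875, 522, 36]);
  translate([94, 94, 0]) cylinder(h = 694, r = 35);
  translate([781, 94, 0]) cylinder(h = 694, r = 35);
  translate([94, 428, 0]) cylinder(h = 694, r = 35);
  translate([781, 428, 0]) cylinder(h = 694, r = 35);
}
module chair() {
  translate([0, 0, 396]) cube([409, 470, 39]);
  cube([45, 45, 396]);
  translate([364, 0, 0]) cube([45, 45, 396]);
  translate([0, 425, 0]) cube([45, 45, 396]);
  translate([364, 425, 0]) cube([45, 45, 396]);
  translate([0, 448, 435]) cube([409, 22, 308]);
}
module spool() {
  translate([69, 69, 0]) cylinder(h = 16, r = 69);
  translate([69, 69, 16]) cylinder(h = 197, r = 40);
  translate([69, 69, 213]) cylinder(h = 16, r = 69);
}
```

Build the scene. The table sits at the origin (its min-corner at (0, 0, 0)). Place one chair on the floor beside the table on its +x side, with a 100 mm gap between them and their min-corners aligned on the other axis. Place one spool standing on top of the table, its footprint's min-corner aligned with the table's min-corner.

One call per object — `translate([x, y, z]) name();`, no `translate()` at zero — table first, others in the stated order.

table();
translate([975, 0, 0]) chair();
translate([0, 0, 730]) spool();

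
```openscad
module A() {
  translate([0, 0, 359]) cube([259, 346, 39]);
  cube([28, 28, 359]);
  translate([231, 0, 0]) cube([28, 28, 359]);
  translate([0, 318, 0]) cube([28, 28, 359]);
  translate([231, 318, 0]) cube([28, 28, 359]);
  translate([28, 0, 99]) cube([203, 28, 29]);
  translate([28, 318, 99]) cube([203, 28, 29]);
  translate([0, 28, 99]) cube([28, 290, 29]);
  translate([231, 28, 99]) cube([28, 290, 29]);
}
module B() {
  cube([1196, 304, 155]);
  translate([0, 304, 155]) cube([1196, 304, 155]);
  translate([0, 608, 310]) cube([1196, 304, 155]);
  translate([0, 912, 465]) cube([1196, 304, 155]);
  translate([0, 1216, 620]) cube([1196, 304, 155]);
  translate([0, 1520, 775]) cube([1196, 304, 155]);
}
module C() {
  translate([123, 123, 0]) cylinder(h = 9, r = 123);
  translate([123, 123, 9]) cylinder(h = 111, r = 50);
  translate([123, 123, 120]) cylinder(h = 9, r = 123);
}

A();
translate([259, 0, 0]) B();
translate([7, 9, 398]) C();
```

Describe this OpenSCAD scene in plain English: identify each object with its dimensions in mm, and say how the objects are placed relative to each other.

A is a four-legged stool. The seat is a 259×346×39 mm slab whose top surface is at z = 398 mm; four square legs, each 28×28 mm in cross-section, run from the floor (z = 0) to the underside of the seat, each flush with a corner of the seat. Four stretchers, 28 mm wide and 29 mm tall, connect adjacent legs with their undersides at z = 99 mm, each running between the inner faces of the legs it joins and aligned with the legs' outer faces on the other axis.

B is a run of 6 identical solid stair steps. Each tread is 1196×304 mm and each step block is 155 mm high. Step 1 rests on the floor; step k is offset from step 1 by (k−1)×304 mm in y and (k−1)×155 mm in z.

C is a spool: two coaxial disc flanges of radius 123 mm and thickness 9 mm, joined by a core cylinder of radius 50 mm and height 111 mm. The lower flange rests on z = 0 and the three cylinders share a vertical axis.

The staircase is against the stool's +x side, with their −y faces flush. The spool is on top of the stool.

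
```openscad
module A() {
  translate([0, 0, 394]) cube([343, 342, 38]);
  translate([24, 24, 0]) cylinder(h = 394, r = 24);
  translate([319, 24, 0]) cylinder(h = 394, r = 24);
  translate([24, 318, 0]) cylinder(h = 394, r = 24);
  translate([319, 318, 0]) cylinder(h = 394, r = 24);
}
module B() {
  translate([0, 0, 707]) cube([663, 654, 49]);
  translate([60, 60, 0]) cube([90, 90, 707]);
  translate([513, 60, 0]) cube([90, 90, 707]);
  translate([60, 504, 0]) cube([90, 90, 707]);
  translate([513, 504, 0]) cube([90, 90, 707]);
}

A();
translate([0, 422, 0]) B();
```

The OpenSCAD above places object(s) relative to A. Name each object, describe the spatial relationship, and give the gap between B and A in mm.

The table's nearest face is 80 mm from the stool's +y face.

A is a stool. B is a table. The table is on the floor beside the stool on its +y side. The gap between the table and the stool is 80 mm.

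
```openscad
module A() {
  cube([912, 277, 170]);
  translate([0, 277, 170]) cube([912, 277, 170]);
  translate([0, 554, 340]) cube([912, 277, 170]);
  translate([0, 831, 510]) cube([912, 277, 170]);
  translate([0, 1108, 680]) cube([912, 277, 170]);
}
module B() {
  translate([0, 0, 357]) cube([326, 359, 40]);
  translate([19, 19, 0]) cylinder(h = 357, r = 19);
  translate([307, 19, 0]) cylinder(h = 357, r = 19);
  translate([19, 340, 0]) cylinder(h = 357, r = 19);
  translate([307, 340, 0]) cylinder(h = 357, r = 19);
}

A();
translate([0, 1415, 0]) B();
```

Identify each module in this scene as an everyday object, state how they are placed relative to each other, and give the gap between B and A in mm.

The stool's nearest face is 30 mm from the staircase's +y face.

A is a staircase. B is a stool. The stool is on the floor beside the staircase on its +y side. The gap between the stool and the staircase is 30 mm.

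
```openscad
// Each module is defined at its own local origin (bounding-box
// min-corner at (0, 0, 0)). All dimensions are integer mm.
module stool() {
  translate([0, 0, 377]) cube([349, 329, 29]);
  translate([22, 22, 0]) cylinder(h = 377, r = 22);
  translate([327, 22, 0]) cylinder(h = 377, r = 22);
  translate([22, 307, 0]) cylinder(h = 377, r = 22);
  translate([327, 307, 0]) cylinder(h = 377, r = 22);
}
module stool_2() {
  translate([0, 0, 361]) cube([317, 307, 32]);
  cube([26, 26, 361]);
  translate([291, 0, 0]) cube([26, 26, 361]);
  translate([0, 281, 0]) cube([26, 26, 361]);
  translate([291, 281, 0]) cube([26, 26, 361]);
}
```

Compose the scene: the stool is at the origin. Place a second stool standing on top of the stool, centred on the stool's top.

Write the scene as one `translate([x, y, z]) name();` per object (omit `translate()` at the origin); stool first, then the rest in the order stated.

stool();
translate([16, 11, 406]) stool_2();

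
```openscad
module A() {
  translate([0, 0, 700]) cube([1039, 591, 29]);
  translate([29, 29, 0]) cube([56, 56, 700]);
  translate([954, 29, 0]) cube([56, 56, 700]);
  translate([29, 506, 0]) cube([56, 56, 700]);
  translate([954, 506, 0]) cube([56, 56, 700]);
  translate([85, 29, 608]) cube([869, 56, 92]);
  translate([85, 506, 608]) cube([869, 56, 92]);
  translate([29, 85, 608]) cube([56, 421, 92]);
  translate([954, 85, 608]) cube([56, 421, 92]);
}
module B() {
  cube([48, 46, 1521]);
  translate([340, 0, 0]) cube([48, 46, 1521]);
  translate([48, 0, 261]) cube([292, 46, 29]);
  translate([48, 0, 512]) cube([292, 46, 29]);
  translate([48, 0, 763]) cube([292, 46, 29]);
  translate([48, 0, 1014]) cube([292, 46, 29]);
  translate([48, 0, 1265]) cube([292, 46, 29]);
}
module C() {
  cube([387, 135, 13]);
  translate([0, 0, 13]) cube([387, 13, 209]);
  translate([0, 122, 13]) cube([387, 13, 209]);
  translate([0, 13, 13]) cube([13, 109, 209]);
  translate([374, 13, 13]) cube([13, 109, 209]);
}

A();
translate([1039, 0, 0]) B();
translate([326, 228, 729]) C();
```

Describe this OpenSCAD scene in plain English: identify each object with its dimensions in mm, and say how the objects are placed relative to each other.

A is a table with a 1039×591 mm rectangular top, 29 mm thick, top surface at z = 729 mm, supported by four 56×56 mm square legs, each inset 29 mm from the nearest pair of top edges, running from the floor. Four apron rails, 56 mm thick and 92 mm tall, run between adjacent legs with their top edges flush with the underside of the top and their outer faces flush with the legs' outer faces.

B is a straight ladder. Two 48×46 mm vertical rails, 1521 mm tall, stand 388 mm apart (outside-to-outside) with their front faces coplanar on the −y side. 5 rungs, each 46 mm deep and 29 mm tall, span between the inner faces of the rails, front faces flush with the rails. The lowest rung's underside is at z = 261 mm and rungs are spaced 251 mm apart (underside to underside).

C is an open-topped rectangular box: outside dimensions 387×135×222 mm, with a uniform wall and base thickness of 13 mm. The base is a full 387×135 slab on the floor; four walls sit on top of the base. The front and back walls (the −y and +y sides) span the full width; the two side walls fit between them.

The ladder is against the table's +x side, with their −y faces flush. The open box is on top of the table, centred.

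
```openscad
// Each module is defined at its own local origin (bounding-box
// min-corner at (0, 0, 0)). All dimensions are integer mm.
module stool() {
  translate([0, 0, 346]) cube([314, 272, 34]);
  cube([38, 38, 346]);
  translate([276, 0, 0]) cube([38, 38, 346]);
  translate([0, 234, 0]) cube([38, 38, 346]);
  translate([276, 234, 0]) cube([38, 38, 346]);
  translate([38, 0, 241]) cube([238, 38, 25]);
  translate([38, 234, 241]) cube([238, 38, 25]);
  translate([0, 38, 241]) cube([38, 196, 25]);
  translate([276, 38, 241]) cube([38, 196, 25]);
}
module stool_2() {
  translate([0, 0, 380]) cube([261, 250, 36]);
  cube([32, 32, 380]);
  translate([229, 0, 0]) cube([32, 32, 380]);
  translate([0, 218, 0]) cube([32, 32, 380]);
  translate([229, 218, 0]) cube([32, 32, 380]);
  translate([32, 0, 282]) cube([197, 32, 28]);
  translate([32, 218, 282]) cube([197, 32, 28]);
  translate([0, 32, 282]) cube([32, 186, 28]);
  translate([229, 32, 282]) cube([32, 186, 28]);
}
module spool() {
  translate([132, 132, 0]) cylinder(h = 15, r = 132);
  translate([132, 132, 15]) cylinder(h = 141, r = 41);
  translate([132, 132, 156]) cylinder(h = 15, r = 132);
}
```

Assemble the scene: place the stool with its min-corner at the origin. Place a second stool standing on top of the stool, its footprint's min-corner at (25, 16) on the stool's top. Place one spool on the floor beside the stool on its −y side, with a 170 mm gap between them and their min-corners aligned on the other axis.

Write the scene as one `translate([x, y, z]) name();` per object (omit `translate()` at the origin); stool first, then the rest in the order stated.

stool();
translate([25, 16, 380]) stool_2();
translate([0, -434, 0]) spool();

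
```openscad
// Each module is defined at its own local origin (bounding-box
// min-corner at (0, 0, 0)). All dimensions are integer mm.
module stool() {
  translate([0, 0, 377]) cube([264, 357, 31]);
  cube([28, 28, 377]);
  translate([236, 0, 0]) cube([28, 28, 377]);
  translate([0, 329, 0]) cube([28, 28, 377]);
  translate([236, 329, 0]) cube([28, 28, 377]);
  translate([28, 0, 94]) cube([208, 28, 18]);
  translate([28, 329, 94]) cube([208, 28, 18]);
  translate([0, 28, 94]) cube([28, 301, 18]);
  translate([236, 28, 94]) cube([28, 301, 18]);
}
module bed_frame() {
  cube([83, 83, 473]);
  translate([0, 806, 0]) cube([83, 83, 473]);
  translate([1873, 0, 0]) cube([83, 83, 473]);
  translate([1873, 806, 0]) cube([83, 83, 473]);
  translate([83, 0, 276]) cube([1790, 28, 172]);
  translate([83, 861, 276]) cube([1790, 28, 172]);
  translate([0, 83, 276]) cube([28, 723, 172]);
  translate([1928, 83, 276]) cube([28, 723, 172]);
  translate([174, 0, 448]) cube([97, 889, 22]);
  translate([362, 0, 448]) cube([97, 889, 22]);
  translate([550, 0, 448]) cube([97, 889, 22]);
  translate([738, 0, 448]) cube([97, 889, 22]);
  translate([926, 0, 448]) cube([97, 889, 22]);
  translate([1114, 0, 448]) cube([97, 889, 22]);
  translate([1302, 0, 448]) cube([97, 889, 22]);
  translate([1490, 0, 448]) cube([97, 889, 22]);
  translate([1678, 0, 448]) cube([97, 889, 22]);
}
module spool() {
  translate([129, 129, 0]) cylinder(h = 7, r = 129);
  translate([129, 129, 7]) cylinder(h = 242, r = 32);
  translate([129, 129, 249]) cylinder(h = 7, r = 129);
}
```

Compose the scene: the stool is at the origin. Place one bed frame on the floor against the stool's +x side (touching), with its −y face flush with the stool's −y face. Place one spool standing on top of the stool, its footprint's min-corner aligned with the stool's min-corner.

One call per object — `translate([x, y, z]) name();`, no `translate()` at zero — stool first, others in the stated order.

stool();
translate([264, 0, 0]) bed_frame();
translate([0, 0, 408]) spool();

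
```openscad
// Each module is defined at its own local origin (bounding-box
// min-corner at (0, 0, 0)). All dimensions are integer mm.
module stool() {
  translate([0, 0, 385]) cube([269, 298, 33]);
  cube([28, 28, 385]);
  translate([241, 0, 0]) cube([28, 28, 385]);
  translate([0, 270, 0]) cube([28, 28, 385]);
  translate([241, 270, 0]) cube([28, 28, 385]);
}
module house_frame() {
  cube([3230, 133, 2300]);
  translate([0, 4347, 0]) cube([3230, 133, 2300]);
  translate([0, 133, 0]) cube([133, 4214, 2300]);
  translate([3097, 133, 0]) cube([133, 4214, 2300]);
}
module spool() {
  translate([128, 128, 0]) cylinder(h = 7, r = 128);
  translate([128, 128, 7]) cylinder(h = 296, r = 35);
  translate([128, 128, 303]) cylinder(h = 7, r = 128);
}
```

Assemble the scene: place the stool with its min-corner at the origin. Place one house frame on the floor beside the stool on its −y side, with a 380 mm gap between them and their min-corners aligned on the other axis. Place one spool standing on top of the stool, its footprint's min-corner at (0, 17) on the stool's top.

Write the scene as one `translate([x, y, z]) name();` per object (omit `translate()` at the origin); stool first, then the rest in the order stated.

stool();
translate([0, -4860, 0]) house_frame();
translate([0, 17, 418]) spool();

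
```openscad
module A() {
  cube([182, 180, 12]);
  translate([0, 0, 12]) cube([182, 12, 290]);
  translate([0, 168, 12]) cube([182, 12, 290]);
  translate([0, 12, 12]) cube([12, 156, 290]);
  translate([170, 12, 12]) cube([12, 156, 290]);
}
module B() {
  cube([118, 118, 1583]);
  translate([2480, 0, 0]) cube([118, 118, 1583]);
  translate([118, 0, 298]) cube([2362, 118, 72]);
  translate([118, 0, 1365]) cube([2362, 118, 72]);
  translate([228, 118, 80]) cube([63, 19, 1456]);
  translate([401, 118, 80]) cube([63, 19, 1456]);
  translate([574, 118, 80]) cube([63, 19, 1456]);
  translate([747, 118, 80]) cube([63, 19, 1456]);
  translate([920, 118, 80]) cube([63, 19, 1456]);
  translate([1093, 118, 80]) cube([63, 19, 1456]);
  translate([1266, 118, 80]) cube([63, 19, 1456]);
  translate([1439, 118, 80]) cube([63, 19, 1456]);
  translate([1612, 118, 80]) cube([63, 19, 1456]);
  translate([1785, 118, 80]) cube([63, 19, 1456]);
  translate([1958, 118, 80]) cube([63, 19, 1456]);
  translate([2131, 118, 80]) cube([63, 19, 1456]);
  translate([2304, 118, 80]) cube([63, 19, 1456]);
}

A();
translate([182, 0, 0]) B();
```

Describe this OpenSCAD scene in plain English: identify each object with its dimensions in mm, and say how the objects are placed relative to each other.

A is an open-topped rectangular box: outside dimensions 182×180×302 mm, with a uniform wall and base thickness of 12 mm. The base is a full 182×180 slab on the floor; four walls sit on top of the base. The front and back walls (the −y and +y sides) span the full width; the two side walls fit between them.

B is a fence section. Two 118×118 mm posts, 1583 mm tall, stand on the floor with a clear span of 2362 mm between their inner faces. Two horizontal rails of 118×72 mm section span the gap between the posts with their undersides at z = 298 mm and z = 1365 mm, flush with the posts' −y face. 13 pickets, each 63 mm wide, 19 mm thick and 1456 mm tall, are fixed to the +y face of the rails with their bottoms at z = 80 mm, evenly spaced across the span with equal gaps (rounded down to the nearest mm) at the −x end and between each pair — any rounding remainder accumulates at the +x end.

The fence section is against the open box's +x side, with their −y faces flush.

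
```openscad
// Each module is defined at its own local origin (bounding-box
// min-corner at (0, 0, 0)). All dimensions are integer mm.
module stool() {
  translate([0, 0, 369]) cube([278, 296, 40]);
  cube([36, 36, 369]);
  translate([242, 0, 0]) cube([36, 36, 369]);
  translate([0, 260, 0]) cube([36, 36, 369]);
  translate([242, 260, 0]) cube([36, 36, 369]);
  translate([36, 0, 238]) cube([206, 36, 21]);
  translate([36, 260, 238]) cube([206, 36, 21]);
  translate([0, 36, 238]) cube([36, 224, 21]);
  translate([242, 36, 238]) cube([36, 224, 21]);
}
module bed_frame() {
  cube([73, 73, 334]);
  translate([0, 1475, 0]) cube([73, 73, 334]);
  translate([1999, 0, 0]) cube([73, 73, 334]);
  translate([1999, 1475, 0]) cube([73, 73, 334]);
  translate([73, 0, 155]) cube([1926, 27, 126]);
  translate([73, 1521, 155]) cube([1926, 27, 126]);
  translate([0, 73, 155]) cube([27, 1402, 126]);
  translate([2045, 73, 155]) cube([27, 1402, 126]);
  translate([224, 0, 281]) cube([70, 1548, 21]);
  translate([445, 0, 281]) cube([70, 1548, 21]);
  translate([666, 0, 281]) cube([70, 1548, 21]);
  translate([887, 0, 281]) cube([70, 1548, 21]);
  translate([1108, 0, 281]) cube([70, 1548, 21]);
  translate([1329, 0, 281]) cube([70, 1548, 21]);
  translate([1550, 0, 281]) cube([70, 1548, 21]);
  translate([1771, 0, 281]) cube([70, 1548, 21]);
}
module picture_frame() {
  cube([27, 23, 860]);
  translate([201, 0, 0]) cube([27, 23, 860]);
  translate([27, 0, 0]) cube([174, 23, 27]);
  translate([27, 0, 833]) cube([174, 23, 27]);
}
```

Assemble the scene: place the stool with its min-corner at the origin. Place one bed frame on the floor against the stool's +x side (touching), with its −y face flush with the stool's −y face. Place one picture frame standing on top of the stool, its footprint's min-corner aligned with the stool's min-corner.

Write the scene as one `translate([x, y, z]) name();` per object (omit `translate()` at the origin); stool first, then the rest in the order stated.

stool();
translate([278, 0, 0]) bed_frame();
translate([0, 0, 409]) picture_frame();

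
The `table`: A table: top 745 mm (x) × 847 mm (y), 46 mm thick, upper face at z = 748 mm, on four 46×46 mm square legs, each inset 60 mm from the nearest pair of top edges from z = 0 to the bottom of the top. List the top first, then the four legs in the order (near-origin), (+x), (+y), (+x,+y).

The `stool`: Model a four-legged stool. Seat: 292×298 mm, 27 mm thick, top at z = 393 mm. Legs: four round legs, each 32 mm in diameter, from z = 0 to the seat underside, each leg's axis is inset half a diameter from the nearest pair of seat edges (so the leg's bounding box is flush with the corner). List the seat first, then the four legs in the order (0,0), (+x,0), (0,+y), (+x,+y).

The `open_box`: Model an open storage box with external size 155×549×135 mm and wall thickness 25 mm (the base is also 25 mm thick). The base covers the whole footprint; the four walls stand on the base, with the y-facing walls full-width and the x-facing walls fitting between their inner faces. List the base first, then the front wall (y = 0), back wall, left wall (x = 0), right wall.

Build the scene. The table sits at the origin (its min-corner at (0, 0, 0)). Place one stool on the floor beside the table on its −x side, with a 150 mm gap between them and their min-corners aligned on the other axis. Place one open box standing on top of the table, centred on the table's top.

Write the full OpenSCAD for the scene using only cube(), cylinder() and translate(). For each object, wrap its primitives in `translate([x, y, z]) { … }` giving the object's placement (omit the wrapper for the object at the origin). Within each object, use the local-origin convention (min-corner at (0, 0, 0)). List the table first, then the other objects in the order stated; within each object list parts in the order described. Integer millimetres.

translate([0, 0, 702]) cube([745, 847, 46]);
translate([60, 60, 0]) cube([46, 46, 702]);
translate([639, 60, 0]) cube([46, 46, 702]);
translate([60, 741, 0]) cube([46, 46, 702]);
translate([639, 741, 0]) cube([46, 46, 702]);
translate([-442, 0, 0]) {
  translate([0, 0, 366]) cube([292, 298, 27]);
  translate([16, 16, 0]) cylinder(h = 366, r = 16);
  translate([276, 16, 0]) cylinder(h = 366, r = 16);
  translate([16, 282, 0]) cylinder(h = 366, r = 16);
  translate([276, 282, 0]) cylinder(h = 366, r = 16);
}
translate([295, 149, 748]) {
  cube([155, 549, 25]);
  translate([0, 0, 25]) cube([155, 25, 110]);
  translate([0, 524, 25]) cube([155, 25, 110]);
  translate([0, 25, 25]) cube([25, 499, 110]);
  translate([130, 25, 25]) cube([25, 499, 110]);
}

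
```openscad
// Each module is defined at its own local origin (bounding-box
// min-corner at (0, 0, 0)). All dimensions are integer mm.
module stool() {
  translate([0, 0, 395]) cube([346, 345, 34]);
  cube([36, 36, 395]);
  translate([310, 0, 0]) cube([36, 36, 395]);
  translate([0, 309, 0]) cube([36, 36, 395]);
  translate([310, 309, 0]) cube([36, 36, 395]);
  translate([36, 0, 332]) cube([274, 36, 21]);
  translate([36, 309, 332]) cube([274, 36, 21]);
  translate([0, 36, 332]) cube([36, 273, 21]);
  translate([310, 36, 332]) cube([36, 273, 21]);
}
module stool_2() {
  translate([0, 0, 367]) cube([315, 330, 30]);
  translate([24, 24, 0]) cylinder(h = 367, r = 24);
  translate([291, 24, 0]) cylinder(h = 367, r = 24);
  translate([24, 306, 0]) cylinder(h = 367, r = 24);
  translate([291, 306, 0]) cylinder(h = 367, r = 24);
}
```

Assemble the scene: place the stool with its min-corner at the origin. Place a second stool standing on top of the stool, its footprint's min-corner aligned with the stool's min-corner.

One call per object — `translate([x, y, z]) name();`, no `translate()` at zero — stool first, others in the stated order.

stool();
translate([0, 0, 429]) stool_2();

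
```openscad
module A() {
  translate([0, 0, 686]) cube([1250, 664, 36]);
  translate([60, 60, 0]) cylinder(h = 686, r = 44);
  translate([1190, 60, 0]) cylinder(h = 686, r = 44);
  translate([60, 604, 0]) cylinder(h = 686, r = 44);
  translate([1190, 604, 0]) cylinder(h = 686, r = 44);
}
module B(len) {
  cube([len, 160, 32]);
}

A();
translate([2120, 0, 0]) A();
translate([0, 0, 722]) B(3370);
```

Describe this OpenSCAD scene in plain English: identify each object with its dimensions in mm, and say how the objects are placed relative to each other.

A is a rectangular dining table. The top is 1250×664×36 mm with its upper surface at z = 722 mm. It stands on four round legs of 88 mm diameter, each leg's bounding box inset 16 mm from the nearest pair of top edges, running from the floor to the underside of the top.

B is a rectangular beam 3370 mm long (x), 160 mm deep (y), 32 mm thick (z).

The beam spans the tops of two tables placed 870 mm apart, resting at z = 722 mm.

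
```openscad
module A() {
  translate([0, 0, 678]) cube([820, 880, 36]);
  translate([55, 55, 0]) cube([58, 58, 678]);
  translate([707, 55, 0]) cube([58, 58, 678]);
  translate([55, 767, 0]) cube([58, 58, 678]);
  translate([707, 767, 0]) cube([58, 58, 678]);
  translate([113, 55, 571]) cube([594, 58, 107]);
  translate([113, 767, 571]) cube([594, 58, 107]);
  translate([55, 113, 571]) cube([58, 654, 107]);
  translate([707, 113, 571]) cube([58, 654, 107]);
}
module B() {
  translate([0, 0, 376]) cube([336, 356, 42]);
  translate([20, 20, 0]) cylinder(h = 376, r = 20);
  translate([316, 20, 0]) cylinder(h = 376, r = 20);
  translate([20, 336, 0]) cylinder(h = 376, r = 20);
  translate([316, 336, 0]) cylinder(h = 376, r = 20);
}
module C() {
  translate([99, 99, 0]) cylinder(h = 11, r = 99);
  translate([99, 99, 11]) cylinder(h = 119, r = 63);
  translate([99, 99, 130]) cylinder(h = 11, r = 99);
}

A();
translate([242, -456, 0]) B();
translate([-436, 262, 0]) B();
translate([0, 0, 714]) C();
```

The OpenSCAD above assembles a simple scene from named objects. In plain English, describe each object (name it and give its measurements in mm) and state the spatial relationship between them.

A is a table with a 820×880 mm rectangular top, 36 mm thick, top surface at z = 714 mm, supported by four 58×58 mm square legs, each inset 55 mm from the nearest pair of top edges, running from the floor. Four apron rails, 58 mm thick and 107 mm tall, run between adjacent legs with their top edges flush with the underside of the top and their outer faces flush with the legs' outer faces.

B is a four-legged stool. The seat is 336×356 mm, 42 mm thick, top at z = 418 mm. It stands on four round legs, each 40 mm in diameter, from z = 0 to the seat underside, each leg's axis is inset half a diameter from the nearest pair of seat edges (so the leg's bounding box is flush with the corner).

C is a spool: two coaxial disc flanges of radius 99 mm and thickness 11 mm, joined by a core cylinder of radius 63 mm and height 119 mm. The lower flange rests on z = 0 and the three cylinders share a vertical axis.

Two stools sit around the table at the −y, −x sides. The spool is on top of the table.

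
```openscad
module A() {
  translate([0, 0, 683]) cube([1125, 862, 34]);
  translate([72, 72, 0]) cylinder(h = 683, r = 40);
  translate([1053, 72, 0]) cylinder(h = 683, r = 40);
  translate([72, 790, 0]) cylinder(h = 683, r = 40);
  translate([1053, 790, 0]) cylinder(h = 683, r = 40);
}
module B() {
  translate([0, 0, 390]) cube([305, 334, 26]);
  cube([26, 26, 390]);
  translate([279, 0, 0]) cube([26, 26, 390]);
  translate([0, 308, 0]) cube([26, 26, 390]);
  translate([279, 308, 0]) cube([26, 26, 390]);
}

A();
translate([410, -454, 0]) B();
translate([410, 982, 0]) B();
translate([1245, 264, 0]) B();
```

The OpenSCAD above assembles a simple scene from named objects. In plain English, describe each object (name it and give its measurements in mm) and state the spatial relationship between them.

A is a table with a 1125×862 mm rectangular top, 34 mm thick, top surface at z = 717 mm, supported by four round legs of 80 mm diameter, each leg's bounding box inset 32 mm from the nearest pair of top edges, running from the floor.

B is a four-legged stool. The seat is a 305×334×26 mm slab whose top surface is at z = 416 mm; four square legs, each 26×26 mm in cross-section, run from the floor (z = 0) to the underside of the seat, each flush with a corner of the seat.

Three stools sit around the table at the −y, +y, +x sides.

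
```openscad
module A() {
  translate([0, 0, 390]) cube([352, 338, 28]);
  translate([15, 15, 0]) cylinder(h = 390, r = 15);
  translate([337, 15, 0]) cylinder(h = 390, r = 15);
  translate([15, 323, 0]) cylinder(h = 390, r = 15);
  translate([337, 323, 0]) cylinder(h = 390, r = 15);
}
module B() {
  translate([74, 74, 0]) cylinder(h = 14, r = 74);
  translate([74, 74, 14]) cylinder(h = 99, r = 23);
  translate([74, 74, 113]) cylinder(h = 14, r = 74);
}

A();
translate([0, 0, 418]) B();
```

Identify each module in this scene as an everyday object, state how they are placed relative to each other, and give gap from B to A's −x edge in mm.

A is a stool. B is a spool. The spool is on top of the stool. The gap from the spool to the stool's −x edge is 0 mm.

The spool's min-x is at 0; the stool's min-x is 0; gap = 0 mm.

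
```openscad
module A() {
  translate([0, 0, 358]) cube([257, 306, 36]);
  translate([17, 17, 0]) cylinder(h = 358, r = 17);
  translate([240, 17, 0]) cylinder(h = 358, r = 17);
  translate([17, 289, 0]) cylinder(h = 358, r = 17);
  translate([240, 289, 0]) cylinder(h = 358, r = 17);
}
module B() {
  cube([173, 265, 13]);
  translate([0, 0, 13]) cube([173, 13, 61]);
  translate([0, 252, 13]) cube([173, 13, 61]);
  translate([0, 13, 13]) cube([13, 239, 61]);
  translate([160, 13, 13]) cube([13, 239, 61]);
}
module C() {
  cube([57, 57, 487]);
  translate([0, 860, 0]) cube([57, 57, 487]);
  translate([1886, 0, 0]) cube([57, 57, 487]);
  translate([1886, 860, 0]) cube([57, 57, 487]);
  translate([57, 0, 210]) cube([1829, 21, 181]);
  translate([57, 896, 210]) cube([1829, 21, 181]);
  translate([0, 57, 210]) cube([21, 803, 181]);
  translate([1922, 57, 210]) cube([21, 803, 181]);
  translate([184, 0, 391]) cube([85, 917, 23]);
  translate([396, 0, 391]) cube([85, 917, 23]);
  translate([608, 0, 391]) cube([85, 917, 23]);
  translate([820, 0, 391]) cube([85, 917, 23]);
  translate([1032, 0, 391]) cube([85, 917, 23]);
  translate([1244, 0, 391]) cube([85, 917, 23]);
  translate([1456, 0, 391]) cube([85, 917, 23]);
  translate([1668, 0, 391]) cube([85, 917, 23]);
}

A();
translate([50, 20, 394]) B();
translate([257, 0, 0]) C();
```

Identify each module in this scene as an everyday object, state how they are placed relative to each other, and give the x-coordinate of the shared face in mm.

A is a stool. B is an open box. C is a bed frame. The open box is on top of the stool. The bed frame is against the stool's +x side, with their −y faces flush. The x-coordinate of the shared face is 257 mm.

The stool's +x face and the bed frame's −x face are both at x = 257 mm.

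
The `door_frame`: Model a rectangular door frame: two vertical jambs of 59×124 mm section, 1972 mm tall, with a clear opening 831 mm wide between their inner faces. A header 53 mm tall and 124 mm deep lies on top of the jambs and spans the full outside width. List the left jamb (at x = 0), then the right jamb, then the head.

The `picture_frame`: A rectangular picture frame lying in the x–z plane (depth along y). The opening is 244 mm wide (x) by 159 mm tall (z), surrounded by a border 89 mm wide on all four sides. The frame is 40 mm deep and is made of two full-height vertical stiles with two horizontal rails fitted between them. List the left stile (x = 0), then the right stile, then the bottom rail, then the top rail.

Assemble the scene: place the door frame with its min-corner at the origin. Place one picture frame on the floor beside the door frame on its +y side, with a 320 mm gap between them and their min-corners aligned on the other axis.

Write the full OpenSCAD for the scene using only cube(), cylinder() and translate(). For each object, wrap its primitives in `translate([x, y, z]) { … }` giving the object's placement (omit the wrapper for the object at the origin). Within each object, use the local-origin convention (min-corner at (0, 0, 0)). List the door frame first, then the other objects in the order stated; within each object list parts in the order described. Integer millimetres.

cube([59, 124, 1972]);
translate([890, 0, 0]) cube([59, 124, 1972]);
translate([0, 0, 1972]) cube([949, 124, 53]);
translate([0, 444, 0]) {
  cube([89, 40, 337]);
  translate([333, 0, 0]) cube([89, 40, 337]);
  translate([89, 0, 0]) cube([244, 40, 89]);
  translate([89, 0, 248]) cube([244, 40, 89]);
}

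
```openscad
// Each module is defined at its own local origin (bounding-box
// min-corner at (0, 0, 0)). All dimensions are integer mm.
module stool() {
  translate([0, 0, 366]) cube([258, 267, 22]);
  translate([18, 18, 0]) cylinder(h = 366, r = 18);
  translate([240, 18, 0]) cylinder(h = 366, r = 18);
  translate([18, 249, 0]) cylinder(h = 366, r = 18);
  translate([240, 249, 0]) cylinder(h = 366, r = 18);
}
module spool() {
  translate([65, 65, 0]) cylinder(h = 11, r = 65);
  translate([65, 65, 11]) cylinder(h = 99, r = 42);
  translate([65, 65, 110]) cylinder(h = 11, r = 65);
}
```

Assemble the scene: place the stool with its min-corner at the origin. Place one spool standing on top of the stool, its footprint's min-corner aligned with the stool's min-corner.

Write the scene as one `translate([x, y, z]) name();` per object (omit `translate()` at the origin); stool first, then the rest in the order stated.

stool();
translate([0, 0, 388]) spool();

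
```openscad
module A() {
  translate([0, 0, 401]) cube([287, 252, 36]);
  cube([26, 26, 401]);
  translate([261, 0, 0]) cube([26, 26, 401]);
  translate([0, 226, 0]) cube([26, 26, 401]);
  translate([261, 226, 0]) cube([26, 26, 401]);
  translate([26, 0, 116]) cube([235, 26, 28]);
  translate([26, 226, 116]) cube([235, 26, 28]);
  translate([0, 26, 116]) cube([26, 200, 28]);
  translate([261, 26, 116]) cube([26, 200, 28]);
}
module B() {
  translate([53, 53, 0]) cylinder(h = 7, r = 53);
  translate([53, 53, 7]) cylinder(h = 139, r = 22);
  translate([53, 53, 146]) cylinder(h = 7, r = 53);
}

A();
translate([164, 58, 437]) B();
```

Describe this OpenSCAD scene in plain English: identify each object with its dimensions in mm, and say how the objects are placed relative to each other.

A is a simple wooden stool: a rectangular seat 287 mm (x) by 252 mm (y), 36 mm thick, top face at z = 437 mm, on four square legs, each 26×26 mm in cross-section. The legs rest on z = 0, each flush with a corner of the seat. Four stretchers, 26 mm wide and 28 mm tall, connect adjacent legs with their undersides at z = 116 mm, each running between the inner faces of the legs it joins and aligned with the legs' outer faces on the other axis.

B is a spool: two coaxial disc flanges of radius 53 mm and thickness 7 mm, joined by a core cylinder of radius 22 mm and height 139 mm. The lower flange rests on z = 0 and the three cylinders share a vertical axis.

The spool is on top of the stool.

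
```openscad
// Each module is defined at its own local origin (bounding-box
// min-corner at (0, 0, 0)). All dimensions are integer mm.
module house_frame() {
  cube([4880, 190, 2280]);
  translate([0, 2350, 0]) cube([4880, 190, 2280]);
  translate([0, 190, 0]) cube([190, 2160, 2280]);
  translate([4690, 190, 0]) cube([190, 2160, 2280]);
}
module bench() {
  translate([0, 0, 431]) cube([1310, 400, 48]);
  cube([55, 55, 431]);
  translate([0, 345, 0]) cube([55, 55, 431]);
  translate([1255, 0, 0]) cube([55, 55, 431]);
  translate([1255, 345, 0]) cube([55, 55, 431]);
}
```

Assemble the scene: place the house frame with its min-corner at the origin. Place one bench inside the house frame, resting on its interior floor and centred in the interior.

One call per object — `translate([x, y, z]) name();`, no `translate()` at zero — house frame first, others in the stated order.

house_frame();
translate([1785, 1070, 0]) bench();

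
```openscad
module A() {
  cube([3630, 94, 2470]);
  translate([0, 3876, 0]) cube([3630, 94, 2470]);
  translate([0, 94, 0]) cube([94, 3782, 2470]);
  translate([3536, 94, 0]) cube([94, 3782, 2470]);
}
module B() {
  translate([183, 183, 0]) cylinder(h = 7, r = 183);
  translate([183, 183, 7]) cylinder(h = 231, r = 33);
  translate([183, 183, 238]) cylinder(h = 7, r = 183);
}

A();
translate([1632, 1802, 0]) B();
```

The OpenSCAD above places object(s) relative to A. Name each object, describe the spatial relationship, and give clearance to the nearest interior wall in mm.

A is a house frame. B is a spool. The spool sits inside the house frame, centred. The clearance to the nearest interior wall is 1538 mm.

Clearances: x = 1538, y = 1708; minimum 1538 mm.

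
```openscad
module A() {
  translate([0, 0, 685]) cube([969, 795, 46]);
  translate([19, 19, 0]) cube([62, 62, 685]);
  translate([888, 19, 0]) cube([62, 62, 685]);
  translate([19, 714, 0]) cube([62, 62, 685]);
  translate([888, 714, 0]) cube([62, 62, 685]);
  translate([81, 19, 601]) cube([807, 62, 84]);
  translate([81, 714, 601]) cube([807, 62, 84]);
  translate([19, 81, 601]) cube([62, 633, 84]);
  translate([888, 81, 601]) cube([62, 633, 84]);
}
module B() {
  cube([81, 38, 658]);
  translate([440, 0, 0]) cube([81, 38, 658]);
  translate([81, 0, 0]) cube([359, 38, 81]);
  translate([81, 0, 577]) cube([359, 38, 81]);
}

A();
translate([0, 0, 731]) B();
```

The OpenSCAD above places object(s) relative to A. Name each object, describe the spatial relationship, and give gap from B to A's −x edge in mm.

The picture frame's min-x is at 0; the table's min-x is 0; gap = 0 mm.

A is a table. B is a picture frame. The picture frame is on top of the table. The gap from the picture frame to the table's −x edge is 0 mm.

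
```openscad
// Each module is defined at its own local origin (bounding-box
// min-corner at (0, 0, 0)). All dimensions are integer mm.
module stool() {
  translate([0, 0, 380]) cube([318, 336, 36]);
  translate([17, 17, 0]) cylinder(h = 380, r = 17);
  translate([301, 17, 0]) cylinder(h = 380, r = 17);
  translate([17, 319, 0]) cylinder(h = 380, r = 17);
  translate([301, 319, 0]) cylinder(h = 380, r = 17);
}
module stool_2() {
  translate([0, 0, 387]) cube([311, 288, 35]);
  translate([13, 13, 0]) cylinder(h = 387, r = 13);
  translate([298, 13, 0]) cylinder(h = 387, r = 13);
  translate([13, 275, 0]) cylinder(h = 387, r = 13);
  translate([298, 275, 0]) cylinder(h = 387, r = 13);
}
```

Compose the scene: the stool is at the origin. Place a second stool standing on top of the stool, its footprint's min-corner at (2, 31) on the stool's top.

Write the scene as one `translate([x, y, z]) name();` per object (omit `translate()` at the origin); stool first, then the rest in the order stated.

stool();
translate([2, 31, 416]) stool_2();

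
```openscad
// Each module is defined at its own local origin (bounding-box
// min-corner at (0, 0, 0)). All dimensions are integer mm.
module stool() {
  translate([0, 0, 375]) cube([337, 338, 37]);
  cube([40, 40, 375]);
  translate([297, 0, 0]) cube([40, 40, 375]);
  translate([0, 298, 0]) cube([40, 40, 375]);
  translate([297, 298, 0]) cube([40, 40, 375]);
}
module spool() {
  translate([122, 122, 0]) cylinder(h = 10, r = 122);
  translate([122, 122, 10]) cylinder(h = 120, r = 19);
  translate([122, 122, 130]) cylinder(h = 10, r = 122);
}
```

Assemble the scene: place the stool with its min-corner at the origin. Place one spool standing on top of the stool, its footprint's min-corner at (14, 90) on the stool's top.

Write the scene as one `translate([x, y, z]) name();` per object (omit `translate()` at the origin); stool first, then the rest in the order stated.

stool();
translate([14, 90, 412]) spool();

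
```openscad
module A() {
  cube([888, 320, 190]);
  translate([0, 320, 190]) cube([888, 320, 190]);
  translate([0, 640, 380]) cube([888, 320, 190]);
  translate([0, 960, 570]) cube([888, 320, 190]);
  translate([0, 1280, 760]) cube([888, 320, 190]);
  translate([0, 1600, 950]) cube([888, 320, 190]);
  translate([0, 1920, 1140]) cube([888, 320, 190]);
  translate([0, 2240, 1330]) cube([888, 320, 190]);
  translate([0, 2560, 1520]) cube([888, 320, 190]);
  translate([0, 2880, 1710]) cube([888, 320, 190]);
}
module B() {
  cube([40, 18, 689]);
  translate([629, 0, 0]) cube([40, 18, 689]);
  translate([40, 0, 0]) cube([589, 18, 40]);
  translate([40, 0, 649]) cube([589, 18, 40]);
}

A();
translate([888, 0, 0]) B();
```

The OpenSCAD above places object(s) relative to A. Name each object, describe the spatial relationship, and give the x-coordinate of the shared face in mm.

A is a staircase. B is a picture frame. The picture frame is against the staircase's +x side, with their −y faces flush. The x-coordinate of the shared face is 888 mm.

The staircase's +x face and the picture frame's −x face are both at x = 888 mm.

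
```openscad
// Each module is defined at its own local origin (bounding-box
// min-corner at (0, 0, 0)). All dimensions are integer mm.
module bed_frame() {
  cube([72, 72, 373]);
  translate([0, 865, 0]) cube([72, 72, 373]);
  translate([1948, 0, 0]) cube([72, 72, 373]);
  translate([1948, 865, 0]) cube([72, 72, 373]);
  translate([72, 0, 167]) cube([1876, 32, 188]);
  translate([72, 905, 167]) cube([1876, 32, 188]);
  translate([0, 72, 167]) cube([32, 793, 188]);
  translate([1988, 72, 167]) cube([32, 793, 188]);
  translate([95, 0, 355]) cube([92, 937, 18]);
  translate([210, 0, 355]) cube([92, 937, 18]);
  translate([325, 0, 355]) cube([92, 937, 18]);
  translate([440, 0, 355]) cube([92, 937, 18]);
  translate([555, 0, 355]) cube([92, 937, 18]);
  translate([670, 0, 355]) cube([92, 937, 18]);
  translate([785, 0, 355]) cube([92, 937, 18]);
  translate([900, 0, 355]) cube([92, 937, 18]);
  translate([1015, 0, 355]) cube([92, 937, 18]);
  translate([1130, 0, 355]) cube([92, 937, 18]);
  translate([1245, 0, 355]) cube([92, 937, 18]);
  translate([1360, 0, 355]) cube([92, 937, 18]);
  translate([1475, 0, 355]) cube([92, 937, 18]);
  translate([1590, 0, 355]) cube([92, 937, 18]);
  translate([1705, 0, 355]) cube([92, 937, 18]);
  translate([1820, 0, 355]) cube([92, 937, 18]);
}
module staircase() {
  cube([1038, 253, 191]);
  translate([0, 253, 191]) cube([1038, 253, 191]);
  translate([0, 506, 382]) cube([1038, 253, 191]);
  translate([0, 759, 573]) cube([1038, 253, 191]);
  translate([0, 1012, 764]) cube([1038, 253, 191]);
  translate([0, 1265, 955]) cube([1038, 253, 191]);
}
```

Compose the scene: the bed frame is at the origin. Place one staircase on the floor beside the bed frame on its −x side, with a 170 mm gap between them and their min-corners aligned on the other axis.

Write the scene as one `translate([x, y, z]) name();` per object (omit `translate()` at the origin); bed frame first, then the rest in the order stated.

bed_frame();
translate([-1208, 0, 0]) staircase();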